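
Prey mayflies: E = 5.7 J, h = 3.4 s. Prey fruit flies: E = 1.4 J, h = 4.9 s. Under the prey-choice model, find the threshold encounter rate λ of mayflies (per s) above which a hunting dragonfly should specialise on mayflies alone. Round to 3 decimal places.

At the threshold, the rate on mayflies alone equals the profitability of fruit flies: λ·5.7/(1 + λ·3.4) = 1.4/4.9 = 0.2857.
Rearranging, λ(5.7 − 0.2857×3.4) = 0.2857, so λ = 0.2857/4.729 = 0.06042 per s.

0.060 per s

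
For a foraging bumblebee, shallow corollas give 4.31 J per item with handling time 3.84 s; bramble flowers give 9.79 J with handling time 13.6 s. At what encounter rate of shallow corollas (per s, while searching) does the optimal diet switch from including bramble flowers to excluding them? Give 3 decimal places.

At the threshold, the rate on shallow corollas alone equals the profitability of bramble flowers: λ·4.31/(1 + λ·3.84) = 9.79/13.6 = 0.7199.
Rearranging, λ(4.31 − 0.7199×3.84) = 0.7199, so λ = 0.7199/1.546 = 0.4657 per s.

0.466 per s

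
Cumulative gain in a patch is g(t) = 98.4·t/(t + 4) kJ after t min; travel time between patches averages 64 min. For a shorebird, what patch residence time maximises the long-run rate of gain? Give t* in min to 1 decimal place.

16.0 min

Maximise g(t)/(T+t): set derivative to zero → g'(t)(T+t) = g(t).
g'(t) = 98.4·4/(t + 4)². Setting 98.4·4/(t+4)² = 98.4t/[(t+4)(64+t)] gives 4(64+t) = t(t+4), so t² = 4×64 = 256.
t* = √256 = 16 min.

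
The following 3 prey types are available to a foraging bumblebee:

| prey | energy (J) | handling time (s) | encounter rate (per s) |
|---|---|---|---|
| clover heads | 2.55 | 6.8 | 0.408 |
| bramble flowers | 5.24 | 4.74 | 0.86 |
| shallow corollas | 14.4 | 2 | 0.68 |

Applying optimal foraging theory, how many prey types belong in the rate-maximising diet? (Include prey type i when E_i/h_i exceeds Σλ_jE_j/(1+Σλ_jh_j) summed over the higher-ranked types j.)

1

Profitabilities (E/h, J/s): shallow corollas 7.2, bramble flowers 1.11, clover heads 0.375. Add prey in this order while the next type's profitability exceeds the intake rate on those already taken.
Rate on top 1: 4.149. bramble flowers: 1.11 < 4.149 → exclude; stop.
Optimal diet: shallow corollas — 1 of 3 types.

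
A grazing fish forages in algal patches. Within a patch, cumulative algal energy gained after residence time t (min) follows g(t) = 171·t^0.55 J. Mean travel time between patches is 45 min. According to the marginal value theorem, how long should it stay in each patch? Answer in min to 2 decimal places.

Optimal t* satisfies g'(t*) = g(t*)/(T + t*).
g'(t) = 0.55·171·t^-0.45. Setting 0.55·171·t^-0.45 = 171·t^0.55/(45+t) gives 0.55(45+t) = t, so 0.45·t = 0.55×45.
t* = 0.55×45/0.45 = 55 min.

55.00 min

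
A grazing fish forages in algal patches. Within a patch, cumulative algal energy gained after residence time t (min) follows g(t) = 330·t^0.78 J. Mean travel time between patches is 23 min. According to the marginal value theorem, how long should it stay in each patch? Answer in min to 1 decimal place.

By the marginal value theorem, leave when the instantaneous gain rate g'(t) equals the habitat-wide average g(t)/(T + t).
g'(t) = 0.78·330·t^-0.22. Setting 0.78·330·t^-0.22 = 330·t^0.78/(23+t) gives 0.78(23+t) = t, so 0.22·t = 0.78×23.
t* = 0.78×23/0.22 = 81.55 min.

81.5 min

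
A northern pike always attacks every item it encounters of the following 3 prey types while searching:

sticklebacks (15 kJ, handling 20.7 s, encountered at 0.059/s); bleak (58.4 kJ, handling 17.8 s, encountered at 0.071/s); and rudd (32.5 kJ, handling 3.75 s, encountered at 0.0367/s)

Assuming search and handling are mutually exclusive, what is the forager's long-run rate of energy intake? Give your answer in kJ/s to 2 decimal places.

1.72 kJ/s

R = (0.059×15 + 0.071×58.4 + 0.0367×32.5) / (1 + 0.059×20.7 + 0.071×17.8 + 0.0367×3.75) = 6.224/3.623 = 1.718 kJ/s.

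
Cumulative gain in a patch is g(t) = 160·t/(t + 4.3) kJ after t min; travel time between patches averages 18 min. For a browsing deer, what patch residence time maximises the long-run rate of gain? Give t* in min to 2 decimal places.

8.80 min

Maximise g(t)/(T+t): set derivative to zero → g'(t)(T+t) = g(t).
g'(t) = 160·4.3/(t + 4.3)². Setting 160·4.3/(t+4.3)² = 160t/[(t+4.3)(18+t)] gives 4.3(18+t) = t(t+4.3), so t² = 4.3×18 = 77.4.
t* = √77.4 = 8.798 min.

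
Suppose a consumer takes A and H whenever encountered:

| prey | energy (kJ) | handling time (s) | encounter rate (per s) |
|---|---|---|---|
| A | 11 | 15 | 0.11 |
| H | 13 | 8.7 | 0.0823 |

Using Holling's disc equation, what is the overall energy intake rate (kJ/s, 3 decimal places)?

R = Σλ_iE_i / (1 + Σλ_ih_i)
Numerator: 0.11×11 + 0.0823×13 = 2.28
Denominator: 1 + 0.11×15 + 0.0823×8.7 = 3.366
R = 2.28/3.366 = 0.6773 kJ/s

0.677 kJ/s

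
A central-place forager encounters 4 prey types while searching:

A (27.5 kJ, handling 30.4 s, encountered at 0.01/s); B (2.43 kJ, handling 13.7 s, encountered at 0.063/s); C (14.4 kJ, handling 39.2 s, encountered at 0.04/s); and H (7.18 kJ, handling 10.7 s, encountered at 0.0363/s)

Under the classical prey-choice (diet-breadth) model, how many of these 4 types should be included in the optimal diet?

Rank by E/h (kJ/s): A 0.905, H 0.671, C 0.367, B 0.177. Include each in turn until the next type's E/h falls below the running intake rate.
Rate on top 1: 0.2109. H: 0.671 > 0.2109 → include.
Rate on top 2: 0.3165. C: 0.367 > 0.3165 → include.
Rate on top 3: 0.3409. B: 0.177 < 0.3409 → exclude; stop.
Optimal diet: A, H, C — 3 of 4 types.

3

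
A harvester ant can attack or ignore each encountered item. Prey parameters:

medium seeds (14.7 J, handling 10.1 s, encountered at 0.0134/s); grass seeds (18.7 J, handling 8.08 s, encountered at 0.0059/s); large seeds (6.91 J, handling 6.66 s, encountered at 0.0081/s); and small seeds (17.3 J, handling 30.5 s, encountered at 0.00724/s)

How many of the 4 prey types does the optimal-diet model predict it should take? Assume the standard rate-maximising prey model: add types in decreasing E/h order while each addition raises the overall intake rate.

4

Rank by E/h (J/s): grass seeds 2.31, medium seeds 1.46, large seeds 1.04, small seeds 0.567. Include each in turn until the next type's E/h falls below the running intake rate.
Rate on top 1: 0.1053. medium seeds: 1.46 > 0.1053 → include.
Rate on top 2: 0.2598. large seeds: 1.04 > 0.2598 → include.
Rate on top 3: 0.2937. small seeds: 0.567 > 0.2937 → include.
Optimal diet: grass seeds, medium seeds, large seeds, small seeds — 4 of 4 types.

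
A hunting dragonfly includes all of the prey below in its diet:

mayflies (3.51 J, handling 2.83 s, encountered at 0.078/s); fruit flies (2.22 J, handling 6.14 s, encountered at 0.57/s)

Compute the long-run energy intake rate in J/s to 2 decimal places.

Energy encountered per unit search time: 0.078×3.51 + 0.57×2.22 = 1.539 J/s.
Handling time per unit search time: 0.078×2.83 + 0.57×6.14 = 3.721.
Rate = 1.539/(1 + 3.721) = 0.3261 J/s.

0.33 J/s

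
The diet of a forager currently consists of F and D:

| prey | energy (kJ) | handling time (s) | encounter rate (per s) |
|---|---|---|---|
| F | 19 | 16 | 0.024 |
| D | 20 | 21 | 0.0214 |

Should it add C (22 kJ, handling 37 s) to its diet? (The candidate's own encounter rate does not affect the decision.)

Yes

Intake rate on the current diet: R = (0.024×19 + 0.0214×20) / (1 + 0.024×16 + 0.0214×21) = 0.884/1.833 = 0.4822 kJ/s.
C: E/h = 22/37 = 0.5946 kJ/s.
0.5946 > 0.4822, so adding C raises the average — include it.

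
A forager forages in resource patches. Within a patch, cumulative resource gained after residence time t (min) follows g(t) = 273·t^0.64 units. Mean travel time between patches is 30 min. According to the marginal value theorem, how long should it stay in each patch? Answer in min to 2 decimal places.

Maximise g(t)/(T+t): set derivative to zero → g'(t)(T+t) = g(t).
g'(t) = 0.64·273·t^-0.36. Setting 0.64·273·t^-0.36 = 273·t^0.64/(30+t) gives 0.64(30+t) = t, so 0.36·t = 0.64×30.
t* = 0.64×30/0.36 = 53.33 min.

53.33 min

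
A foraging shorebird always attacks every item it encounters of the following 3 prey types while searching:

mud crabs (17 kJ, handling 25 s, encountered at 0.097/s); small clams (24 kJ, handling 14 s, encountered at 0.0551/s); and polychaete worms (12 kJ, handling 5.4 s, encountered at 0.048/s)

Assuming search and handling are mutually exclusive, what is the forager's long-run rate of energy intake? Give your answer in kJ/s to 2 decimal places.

0.80 kJ/s

R = Σλ_iE_i / (1 + Σλ_ih_i)
Numerator: 0.097×17 + 0.0551×24 + 0.048×12 = 3.547
Denominator: 1 + 0.097×25 + 0.0551×14 + 0.048×5.4 = 4.456
R = 3.547/4.456 = 0.7962 kJ/s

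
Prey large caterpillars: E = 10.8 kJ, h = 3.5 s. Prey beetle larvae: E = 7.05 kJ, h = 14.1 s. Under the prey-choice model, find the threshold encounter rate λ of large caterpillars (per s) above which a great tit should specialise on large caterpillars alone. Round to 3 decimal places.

0.055 per s

Drop beetle larvae once their profitability E₂/h₂ falls below the rate achievable on large caterpillars alone: E₂/h₂ = λE₁/(1 + λh₁).
Solve for λ: λE₁h₂ = E₂(1 + λh₁) → λ(E₁h₂ − E₂h₁) = E₂ → λ = E₂/(E₁h₂ − E₂h₁).
λ = 7.05/(10.8×14.1 − 7.05×3.5) = 7.05/127.6 = 0.05525 per s.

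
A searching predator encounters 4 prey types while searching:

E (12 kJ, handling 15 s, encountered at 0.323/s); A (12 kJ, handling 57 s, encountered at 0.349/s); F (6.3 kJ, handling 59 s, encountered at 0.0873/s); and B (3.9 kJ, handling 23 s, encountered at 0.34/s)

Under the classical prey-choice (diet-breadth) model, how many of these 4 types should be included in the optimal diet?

Profitabilities (E/h, kJ/s): E 0.8, A 0.211, B 0.17, F 0.107. Add prey in this order while the next type's profitability exceeds the intake rate on those already taken.
Rate on top 1: 0.6631. A: 0.211 < 0.6631 → exclude; stop.
Optimal diet: E — 1 of 4 types.

1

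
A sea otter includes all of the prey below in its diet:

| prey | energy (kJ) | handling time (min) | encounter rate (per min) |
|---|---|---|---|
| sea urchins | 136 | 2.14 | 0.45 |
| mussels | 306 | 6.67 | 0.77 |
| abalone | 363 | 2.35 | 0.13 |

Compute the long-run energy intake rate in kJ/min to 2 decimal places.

46.46 kJ/min

R = Σλ_iE_i / (1 + Σλ_ih_i)
Numerator: 0.45×136 + 0.77×306 + 0.13×363 = 344
Denominator: 1 + 0.45×2.14 + 0.77×6.67 + 0.13×2.35 = 7.404
R = 344/7.404 = 46.46 kJ/min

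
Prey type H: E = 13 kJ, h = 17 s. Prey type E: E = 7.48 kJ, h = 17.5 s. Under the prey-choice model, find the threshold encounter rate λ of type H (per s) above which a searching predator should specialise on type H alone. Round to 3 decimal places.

The zero-one rule: include type E iff E₂/h₂ > λE₁/(1+λh₁). Equality gives the switch point.
λE₁h₂ = E₂ + λE₂h₁ ⇒ λ = E₂/(E₁h₂ − E₂h₁) = 7.48/(227.5 − 127.2) = 0.07455 per s.

0.075 per s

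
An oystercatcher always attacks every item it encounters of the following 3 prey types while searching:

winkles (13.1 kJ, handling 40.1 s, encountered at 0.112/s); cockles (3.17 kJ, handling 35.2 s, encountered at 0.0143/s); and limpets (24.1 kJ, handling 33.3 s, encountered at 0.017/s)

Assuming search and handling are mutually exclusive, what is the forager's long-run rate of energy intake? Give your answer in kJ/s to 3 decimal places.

Energy encountered per unit search time: 0.112×13.1 + 0.0143×3.17 + 0.017×24.1 = 1.922 kJ/s.
Handling time per unit search time: 0.112×40.1 + 0.0143×35.2 + 0.017×33.3 = 5.561.
Rate = 1.922/(1 + 5.561) = 0.293 kJ/s.

0.293 kJ/s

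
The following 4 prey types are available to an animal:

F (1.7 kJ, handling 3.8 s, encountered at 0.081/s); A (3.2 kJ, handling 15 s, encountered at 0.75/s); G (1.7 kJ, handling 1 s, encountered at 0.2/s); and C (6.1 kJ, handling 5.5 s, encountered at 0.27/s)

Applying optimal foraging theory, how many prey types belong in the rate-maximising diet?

2

Profitabilities (E/h, kJ/s): G 1.7, C 1.11, F 0.447, A 0.213. Add prey in this order while the next type's profitability exceeds the intake rate on those already taken.
Rate on top 1: 0.2833. C: 1.11 > 0.2833 → include.
Rate on top 2: 0.74. F: 0.447 < 0.74 → exclude; stop.
Optimal diet: G, C — 2 of 4 types.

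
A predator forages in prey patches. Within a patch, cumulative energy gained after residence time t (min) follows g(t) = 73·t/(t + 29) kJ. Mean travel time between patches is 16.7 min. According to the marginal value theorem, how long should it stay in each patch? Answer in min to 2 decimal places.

22.01 min

Maximise g(t)/(T+t): set derivative to zero → g'(t)(T+t) = g(t).
g'(t) = 73·29/(t + 29)². Setting 73·29/(t+29)² = 73t/[(t+29)(16.7+t)] gives 29(16.7+t) = t(t+29), so t² = 29×16.7 = 484.3.
t* = √484.3 = 22.01 min.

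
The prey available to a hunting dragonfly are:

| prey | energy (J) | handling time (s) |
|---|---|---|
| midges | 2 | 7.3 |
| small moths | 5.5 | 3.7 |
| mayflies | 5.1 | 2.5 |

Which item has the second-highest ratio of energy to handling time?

small moths

Profitability E/h (J/s): midges = 2/7.3 = 0.274, small moths = 5.5/3.7 = 1.49, mayflies = 5.1/2.5 = 2.04.
Ranked: mayflies > small moths > midges.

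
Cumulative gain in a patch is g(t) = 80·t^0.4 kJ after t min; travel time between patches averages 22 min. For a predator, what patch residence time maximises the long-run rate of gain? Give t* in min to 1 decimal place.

By the marginal value theorem, leave when the instantaneous gain rate g'(t) equals the habitat-wide average g(t)/(T + t).
g'(t) = 0.4·80·t^-0.6. Setting 0.4·80·t^-0.6 = 80·t^0.4/(22+t) gives 0.4(22+t) = t, so 0.60·t = 0.4×22.
t* = 0.4×22/0.60 = 14.67 min.

14.7 min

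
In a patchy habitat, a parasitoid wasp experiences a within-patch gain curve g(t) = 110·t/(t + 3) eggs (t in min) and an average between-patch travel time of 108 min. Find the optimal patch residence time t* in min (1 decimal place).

18.0 min

Maximise g(t)/(T+t): set derivative to zero → g'(t)(T+t) = g(t).
g'(t) = 110·3/(t + 3)². Setting 110·3/(t+3)² = 110t/[(t+3)(108+t)] gives 3(108+t) = t(t+3), so t² = 3×108 = 324.
t* = √324 = 18 min.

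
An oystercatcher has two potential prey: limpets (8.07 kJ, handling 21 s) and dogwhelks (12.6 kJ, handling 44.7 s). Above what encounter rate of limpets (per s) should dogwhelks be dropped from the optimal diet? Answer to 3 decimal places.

Drop dogwhelks once their profitability E₂/h₂ falls below the rate achievable on limpets alone: E₂/h₂ = λE₁/(1 + λh₁).
Solve for λ: λE₁h₂ = E₂(1 + λh₁) → λ(E₁h₂ − E₂h₁) = E₂ → λ = E₂/(E₁h₂ − E₂h₁).
λ = 12.6/(8.07×44.7 − 12.6×21) = 12.6/96.13 = 0.1311 per s.

0.131 per s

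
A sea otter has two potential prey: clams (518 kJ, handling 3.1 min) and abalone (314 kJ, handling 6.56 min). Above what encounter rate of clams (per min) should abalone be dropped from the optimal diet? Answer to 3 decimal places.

0.130 per min

At the threshold, the rate on clams alone equals the profitability of abalone: λ·518/(1 + λ·3.1) = 314/6.56 = 47.87.
Rearranging, λ(518 − 47.87×3.1) = 47.87, so λ = 47.87/369.6 = 0.1295 per min.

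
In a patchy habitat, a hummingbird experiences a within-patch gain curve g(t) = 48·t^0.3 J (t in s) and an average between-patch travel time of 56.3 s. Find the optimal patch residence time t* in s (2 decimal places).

Maximise g(t)/(T+t): set derivative to zero → g'(t)(T+t) = g(t).
g'(t) = 0.3·48·t^-0.7. Setting 0.3·48·t^-0.7 = 48·t^0.3/(56.3+t) gives 0.3(56.3+t) = t, so 0.70·t = 0.3×56.3.
t* = 0.3×56.3/0.70 = 24.13 s.

24.13 s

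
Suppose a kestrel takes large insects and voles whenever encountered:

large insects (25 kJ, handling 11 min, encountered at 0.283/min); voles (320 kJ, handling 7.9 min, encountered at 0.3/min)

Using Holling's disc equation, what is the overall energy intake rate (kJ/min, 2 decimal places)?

Energy encountered per unit search time: 0.283×25 + 0.3×320 = 103.1 kJ/min.
Handling time per unit search time: 0.283×11 + 0.3×7.9 = 5.483.
Rate = 103.1/(1 + 5.483) = 15.9 kJ/min.

15.90 kJ/min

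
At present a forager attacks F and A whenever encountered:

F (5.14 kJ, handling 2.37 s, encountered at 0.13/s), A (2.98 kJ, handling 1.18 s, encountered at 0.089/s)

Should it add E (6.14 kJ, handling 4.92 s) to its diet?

Yes

Intake rate on the current diet: R = (0.13×5.14 + 0.089×2.98) / (1 + 0.13×2.37 + 0.089×1.18) = 0.9334/1.413 = 0.6605 kJ/s.
Profitability of E: 6.14/4.92 = 1.248 kJ/s.
Since 1.248 > R, including E increases the long-run rate.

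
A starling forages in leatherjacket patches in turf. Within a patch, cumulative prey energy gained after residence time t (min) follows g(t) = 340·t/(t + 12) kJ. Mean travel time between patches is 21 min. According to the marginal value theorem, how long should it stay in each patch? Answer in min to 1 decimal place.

15.9 min

By the marginal value theorem, leave when the instantaneous gain rate g'(t) equals the habitat-wide average g(t)/(T + t).
g'(t) = 340·12/(t + 12)². Setting 340·12/(t+12)² = 340t/[(t+12)(21+t)] gives 12(21+t) = t(t+12), so t² = 12×21 = 252.
t* = √252 = 15.87 min.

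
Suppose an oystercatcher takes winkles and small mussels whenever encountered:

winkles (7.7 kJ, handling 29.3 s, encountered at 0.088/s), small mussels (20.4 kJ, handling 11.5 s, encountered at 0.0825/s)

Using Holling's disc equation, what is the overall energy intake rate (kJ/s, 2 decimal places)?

0.52 kJ/s

R = (0.088×7.7 + 0.0825×20.4) / (1 + 0.088×29.3 + 0.0825×11.5) = 2.361/4.527 = 0.5214 kJ/s.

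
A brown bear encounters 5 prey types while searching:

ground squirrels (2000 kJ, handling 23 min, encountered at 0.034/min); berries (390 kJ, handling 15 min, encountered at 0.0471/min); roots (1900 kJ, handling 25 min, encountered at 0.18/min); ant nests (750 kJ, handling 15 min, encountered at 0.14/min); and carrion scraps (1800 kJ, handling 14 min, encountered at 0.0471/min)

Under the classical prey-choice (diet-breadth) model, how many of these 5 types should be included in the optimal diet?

Rank by E/h (kJ/min): carrion scraps 129, ground squirrels 87, roots 76, ant nests 50, berries 26. Include each in turn until the next type's E/h falls below the running intake rate.
Rate on top 1: 51.09. ground squirrels: 87 > 51.09 → include.
Rate on top 2: 62.58. roots: 76 > 62.58 → include.
Rate on top 3: 71.28. ant nests: 50 < 71.28 → exclude; stop.
Optimal diet: carrion scraps, ground squirrels, roots — 3 of 5 types.

3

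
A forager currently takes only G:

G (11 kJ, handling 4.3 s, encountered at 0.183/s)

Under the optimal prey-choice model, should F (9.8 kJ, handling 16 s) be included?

On G alone, R = ΣλE/(1+Σλh) = 2.013/1.787 = 1.127 kJ/s.
Profitability of F: 9.8/16 = 0.6125 kJ/s.
Since 0.6125 < R, time spent handling F is better spent searching.

No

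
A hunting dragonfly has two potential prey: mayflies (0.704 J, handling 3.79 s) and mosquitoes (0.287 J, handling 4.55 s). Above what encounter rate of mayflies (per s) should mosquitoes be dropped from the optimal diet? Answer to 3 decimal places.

Drop mosquitoes once their profitability E₂/h₂ falls below the rate achievable on mayflies alone: E₂/h₂ = λE₁/(1 + λh₁).
Solve for λ: λE₁h₂ = E₂(1 + λh₁) → λ(E₁h₂ − E₂h₁) = E₂ → λ = E₂/(E₁h₂ − E₂h₁).
λ = 0.287/(0.704×4.55 − 0.287×3.79) = 0.287/2.115 = 0.1357 per s.

0.136 per s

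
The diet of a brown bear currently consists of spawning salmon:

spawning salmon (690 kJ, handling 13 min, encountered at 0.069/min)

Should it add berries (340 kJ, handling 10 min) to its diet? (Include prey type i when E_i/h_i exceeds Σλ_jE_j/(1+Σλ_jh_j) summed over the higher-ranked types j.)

Current rate: (0.069×690)/(1 + 0.069×13) = 25.1 kJ/min.
Profitability of berries: 340/10 = 34 kJ/min.
34 > 25.1, so adding berries raises the average — include it.

Yes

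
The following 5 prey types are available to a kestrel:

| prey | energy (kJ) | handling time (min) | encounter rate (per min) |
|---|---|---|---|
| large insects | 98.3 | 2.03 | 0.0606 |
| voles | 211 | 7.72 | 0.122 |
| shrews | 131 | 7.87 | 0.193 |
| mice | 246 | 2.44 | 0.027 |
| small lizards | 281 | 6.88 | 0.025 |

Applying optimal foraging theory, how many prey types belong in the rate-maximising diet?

4

E/h in descending order: mice 101, large insects 48.4, small lizards 40.8, voles 27.3, shrews 16.6 kJ/min. The optimal diet is the largest prefix of this list for which every included type satisfies E_i/h_i > R on the types above it.
Rate on top 1: 6.231. large insects: 48.4 > 6.231 → include.
Rate on top 2: 10.6. small lizards: 40.8 > 10.6 → include.
Rate on top 3: 14.42. voles: 27.3 > 14.42 → include.
Rate on top 4: 19.7. shrews: 16.6 < 19.7 → exclude; stop.
Optimal diet: mice, large insects, small lizards, voles — 4 of 5 types.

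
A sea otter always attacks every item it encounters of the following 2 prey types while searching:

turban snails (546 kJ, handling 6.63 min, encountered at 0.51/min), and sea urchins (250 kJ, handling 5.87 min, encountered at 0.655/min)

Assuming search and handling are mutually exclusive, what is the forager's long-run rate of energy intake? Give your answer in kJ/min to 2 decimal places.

R = Σλ_iE_i / (1 + Σλ_ih_i)
Numerator: 0.51×546 + 0.655×250 = 442.2
Denominator: 1 + 0.51×6.63 + 0.655×5.87 = 8.226
R = 442.2/8.226 = 53.76 kJ/min

53.76 kJ/min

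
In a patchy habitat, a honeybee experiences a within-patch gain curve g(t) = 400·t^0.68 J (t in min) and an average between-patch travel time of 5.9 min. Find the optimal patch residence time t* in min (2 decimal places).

12.54 min

Optimal t* satisfies g'(t*) = g(t*)/(T + t*).
g'(t) = 0.68·400·t^-0.32. Setting 0.68·400·t^-0.32 = 400·t^0.68/(5.9+t) gives 0.68(5.9+t) = t, so 0.32·t = 0.68×5.9.
t* = 0.68×5.9/0.32 = 12.54 min.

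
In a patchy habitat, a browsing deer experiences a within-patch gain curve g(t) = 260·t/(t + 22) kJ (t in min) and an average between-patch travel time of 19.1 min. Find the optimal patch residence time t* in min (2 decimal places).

20.50 min

Optimal t* satisfies g'(t*) = g(t*)/(T + t*).
g'(t) = 260·22/(t + 22)². Setting 260·22/(t+22)² = 260t/[(t+22)(19.1+t)] gives 22(19.1+t) = t(t+22), so t² = 22×19.1 = 420.2.
t* = √420.2 = 20.5 min.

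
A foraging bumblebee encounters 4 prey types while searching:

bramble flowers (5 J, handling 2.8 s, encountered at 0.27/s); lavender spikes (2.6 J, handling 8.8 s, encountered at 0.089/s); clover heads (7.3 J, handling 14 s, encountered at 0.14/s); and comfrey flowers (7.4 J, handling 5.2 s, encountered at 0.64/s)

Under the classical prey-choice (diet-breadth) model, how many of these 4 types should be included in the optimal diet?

2

E/h in descending order: bramble flowers 1.79, comfrey flowers 1.42, clover heads 0.521, lavender spikes 0.295 J/s. The optimal diet is the largest prefix of this list for which every included type satisfies E_i/h_i > R on the types above it.
Rate on top 1: 0.7688. comfrey flowers: 1.42 > 0.7688 → include.
Rate on top 2: 1.197. clover heads: 0.521 < 1.197 → exclude; stop.
Optimal diet: bramble flowers, comfrey flowers — 2 of 4 types.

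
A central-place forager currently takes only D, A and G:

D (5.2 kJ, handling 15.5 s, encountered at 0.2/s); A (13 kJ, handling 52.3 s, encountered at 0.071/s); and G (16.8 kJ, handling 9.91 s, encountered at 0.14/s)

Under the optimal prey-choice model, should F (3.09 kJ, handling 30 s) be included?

No

On D, A and G alone, R = ΣλE/(1+Σλh) = 4.315/9.201 = 0.469 kJ/s.
Profitability of F: 3.09/30 = 0.103 kJ/s.
0.103 < 0.469, so adding F would lower the average — exclude it.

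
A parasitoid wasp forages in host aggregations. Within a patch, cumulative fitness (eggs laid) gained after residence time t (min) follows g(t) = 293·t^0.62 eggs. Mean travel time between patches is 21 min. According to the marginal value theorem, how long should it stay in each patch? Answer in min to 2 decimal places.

34.26 min

By the marginal value theorem, leave when the instantaneous gain rate g'(t) equals the habitat-wide average g(t)/(T + t).
g'(t) = 0.62·293·t^-0.38. Setting 0.62·293·t^-0.38 = 293·t^0.62/(21+t) gives 0.62(21+t) = t, so 0.38·t = 0.62×21.
t* = 0.62×21/0.38 = 34.26 min.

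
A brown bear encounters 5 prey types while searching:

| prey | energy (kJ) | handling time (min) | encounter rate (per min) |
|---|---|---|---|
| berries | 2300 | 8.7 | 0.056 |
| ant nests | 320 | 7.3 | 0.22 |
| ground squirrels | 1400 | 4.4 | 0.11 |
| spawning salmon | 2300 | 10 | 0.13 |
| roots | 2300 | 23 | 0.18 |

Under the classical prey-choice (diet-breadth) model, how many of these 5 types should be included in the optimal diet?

E/h in descending order: ground squirrels 318, berries 264, spawning salmon 230, roots 100, ant nests 43.8 kJ/min. The optimal diet is the largest prefix of this list for which every included type satisfies E_i/h_i > R on the types above it.
Rate on top 1: 103.8. berries: 264 > 103.8 → include.
Rate on top 2: 143.5. spawning salmon: 230 > 143.5 → include.
Rate on top 3: 177.9. roots: 100 < 177.9 → exclude; stop.
Optimal diet: ground squirrels, berries, spawning salmon — 3 of 5 types.

3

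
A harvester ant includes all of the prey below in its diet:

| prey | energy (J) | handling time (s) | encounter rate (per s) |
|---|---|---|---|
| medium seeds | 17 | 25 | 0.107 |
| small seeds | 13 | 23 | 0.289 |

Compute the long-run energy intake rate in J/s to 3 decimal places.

0.540 J/s

R = Σλ_iE_i / (1 + Σλ_ih_i)
Numerator: 0.107×17 + 0.289×13 = 5.576
Denominator: 1 + 0.107×25 + 0.289×23 = 10.32
R = 5.576/10.32 = 0.5402 J/s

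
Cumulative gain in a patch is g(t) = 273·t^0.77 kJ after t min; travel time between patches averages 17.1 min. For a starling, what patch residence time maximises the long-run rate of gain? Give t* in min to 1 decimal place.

Maximise g(t)/(T+t): set derivative to zero → g'(t)(T+t) = g(t).
g'(t) = 0.77·273·t^-0.23. Setting 0.77·273·t^-0.23 = 273·t^0.77/(17.1+t) gives 0.77(17.1+t) = t, so 0.23·t = 0.77×17.1.
t* = 0.77×17.1/0.23 = 57.25 min.

57.2 min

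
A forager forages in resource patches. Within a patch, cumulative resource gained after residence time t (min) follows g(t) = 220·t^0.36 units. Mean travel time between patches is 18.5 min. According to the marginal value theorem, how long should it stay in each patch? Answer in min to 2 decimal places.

Optimal t* satisfies g'(t*) = g(t*)/(T + t*).
g'(t) = 0.36·220·t^-0.64. Setting 0.36·220·t^-0.64 = 220·t^0.36/(18.5+t) gives 0.36(18.5+t) = t, so 0.64·t = 0.36×18.5.
t* = 0.36×18.5/0.64 = 10.41 min.

10.41 min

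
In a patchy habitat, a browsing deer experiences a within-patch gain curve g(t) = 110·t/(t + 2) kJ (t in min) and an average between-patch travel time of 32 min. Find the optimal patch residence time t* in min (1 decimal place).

By the marginal value theorem, leave when the instantaneous gain rate g'(t) equals the habitat-wide average g(t)/(T + t).
g'(t) = 110·2/(t + 2)². Setting 110·2/(t+2)² = 110t/[(t+2)(32+t)] gives 2(32+t) = t(t+2), so t² = 2×32 = 64.
t* = √64 = 8 min.

8.0 min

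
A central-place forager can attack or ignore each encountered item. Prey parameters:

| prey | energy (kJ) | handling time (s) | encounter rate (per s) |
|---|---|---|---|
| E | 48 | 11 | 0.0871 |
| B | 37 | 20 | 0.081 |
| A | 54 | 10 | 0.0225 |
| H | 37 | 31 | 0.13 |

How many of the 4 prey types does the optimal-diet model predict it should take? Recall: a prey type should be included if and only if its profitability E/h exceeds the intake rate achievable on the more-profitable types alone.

Rank by E/h (kJ/s): A 5.4, E 4.36, B 1.85, H 1.19. Include each in turn until the next type's E/h falls below the running intake rate.
Rate on top 1: 0.9918. E: 4.36 > 0.9918 → include.
Rate on top 2: 2.472. B: 1.85 < 2.472 → exclude; stop.
Optimal diet: A, E — 2 of 4 types.

2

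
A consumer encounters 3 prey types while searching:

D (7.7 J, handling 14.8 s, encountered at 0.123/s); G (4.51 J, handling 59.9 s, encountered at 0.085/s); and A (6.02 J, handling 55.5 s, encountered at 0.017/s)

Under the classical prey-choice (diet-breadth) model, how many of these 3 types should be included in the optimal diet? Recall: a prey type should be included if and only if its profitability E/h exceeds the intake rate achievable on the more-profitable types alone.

Profitabilities (E/h, J/s): D 0.52, A 0.108, G 0.0753. Add prey in this order while the next type's profitability exceeds the intake rate on those already taken.
Rate on top 1: 0.3358. A: 0.108 < 0.3358 → exclude; stop.
Optimal diet: D — 1 of 3 types.

1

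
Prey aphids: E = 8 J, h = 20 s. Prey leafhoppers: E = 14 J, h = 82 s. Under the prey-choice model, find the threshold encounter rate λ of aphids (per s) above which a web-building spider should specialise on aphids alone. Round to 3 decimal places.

At the threshold, the rate on aphids alone equals the profitability of leafhoppers: λ·8/(1 + λ·20) = 14/82 = 0.1707.
Rearranging, λ(8 − 0.1707×20) = 0.1707, so λ = 0.1707/4.585 = 0.03723 per s.

0.037 per s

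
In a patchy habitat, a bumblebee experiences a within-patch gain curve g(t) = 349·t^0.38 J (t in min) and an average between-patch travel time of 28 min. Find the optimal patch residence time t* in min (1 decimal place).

Maximise g(t)/(T+t): set derivative to zero → g'(t)(T+t) = g(t).
g'(t) = 0.38·349·t^-0.62. Setting 0.38·349·t^-0.62 = 349·t^0.38/(28+t) gives 0.38(28+t) = t, so 0.62·t = 0.38×28.
t* = 0.38×28/0.62 = 17.16 min.

17.2 min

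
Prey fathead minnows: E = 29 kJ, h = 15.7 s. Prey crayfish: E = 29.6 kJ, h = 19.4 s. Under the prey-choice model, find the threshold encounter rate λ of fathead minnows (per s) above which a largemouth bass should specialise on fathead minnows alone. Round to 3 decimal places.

Drop crayfish once their profitability E₂/h₂ falls below the rate achievable on fathead minnows alone: E₂/h₂ = λE₁/(1 + λh₁).
Solve for λ: λE₁h₂ = E₂(1 + λh₁) → λ(E₁h₂ − E₂h₁) = E₂ → λ = E₂/(E₁h₂ − E₂h₁).
λ = 29.6/(29×19.4 − 29.6×15.7) = 29.6/97.88 = 0.3024 per s.

0.302 per s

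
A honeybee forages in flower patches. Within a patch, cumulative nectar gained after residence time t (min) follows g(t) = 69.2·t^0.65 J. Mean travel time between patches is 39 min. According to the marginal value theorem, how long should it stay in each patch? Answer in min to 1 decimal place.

Optimal t* satisfies g'(t*) = g(t*)/(T + t*).
g'(t) = 0.65·69.2·t^-0.35. Setting 0.65·69.2·t^-0.35 = 69.2·t^0.65/(39+t) gives 0.65(39+t) = t, so 0.35·t = 0.65×39.
t* = 0.65×39/0.35 = 72.43 min.

72.4 min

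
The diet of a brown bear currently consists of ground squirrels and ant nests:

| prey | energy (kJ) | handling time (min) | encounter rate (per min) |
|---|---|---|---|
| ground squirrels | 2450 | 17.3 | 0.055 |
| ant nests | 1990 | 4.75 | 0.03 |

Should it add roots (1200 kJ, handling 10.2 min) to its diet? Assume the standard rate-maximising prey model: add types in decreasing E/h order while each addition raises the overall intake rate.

Current rate: (0.055×2450 + 0.03×1990)/(1 + 0.055×17.3 + 0.03×4.75) = 92.86 kJ/min.
roots: E/h = 1200/10.2 = 117.6 kJ/min.
Since 117.6 > R, including roots increases the long-run rate.

Yes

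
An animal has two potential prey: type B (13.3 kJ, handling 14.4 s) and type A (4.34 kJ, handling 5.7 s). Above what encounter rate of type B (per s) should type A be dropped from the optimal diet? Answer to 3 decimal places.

0.326 per s

The zero-one rule: include type A iff E₂/h₂ > λE₁/(1+λh₁). Equality gives the switch point.
λE₁h₂ = E₂ + λE₂h₁ ⇒ λ = E₂/(E₁h₂ − E₂h₁) = 4.34/(75.81 − 62.5) = 0.326 per s.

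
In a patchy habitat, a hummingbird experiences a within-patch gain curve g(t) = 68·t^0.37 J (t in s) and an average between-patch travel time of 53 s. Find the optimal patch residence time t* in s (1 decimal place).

Maximise g(t)/(T+t): set derivative to zero → g'(t)(T+t) = g(t).
g'(t) = 0.37·68·t^-0.63. Setting 0.37·68·t^-0.63 = 68·t^0.37/(53+t) gives 0.37(53+t) = t, so 0.63·t = 0.37×53.
t* = 0.37×53/0.63 = 31.13 s.

31.1 s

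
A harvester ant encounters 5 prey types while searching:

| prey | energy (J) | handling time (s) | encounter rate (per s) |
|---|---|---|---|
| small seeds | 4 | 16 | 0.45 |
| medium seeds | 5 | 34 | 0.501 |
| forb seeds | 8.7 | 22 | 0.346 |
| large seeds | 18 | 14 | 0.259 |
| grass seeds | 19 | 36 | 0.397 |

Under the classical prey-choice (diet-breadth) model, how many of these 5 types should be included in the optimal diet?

1

Profitabilities (E/h, J/s): large seeds 1.29, grass seeds 0.528, forb seeds 0.395, small seeds 0.25, medium seeds 0.147. Add prey in this order while the next type's profitability exceeds the intake rate on those already taken.
Rate on top 1: 1.008. grass seeds: 0.528 < 1.008 → exclude; stop.
Optimal diet: large seeds — 1 of 5 types.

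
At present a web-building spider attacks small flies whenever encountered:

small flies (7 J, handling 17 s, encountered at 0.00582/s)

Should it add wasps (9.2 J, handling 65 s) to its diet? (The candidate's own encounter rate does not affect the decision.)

Current rate: (0.00582×7)/(1 + 0.00582×17) = 0.03707 J/s.
Profitability of wasps: 9.2/65 = 0.1415 J/s.
Since 0.1415 > R, including wasps increases the long-run rate.

Yes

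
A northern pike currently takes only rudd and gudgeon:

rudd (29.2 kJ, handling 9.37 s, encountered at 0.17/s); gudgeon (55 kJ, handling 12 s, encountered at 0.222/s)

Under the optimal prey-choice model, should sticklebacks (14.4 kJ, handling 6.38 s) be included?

Current rate: (0.17×29.2 + 0.222×55)/(1 + 0.17×9.37 + 0.222×12) = 3.267 kJ/s.
Profitability of sticklebacks: 14.4/6.38 = 2.257 kJ/s.
Since 2.257 < R, time spent handling sticklebacks is better spent searching.

No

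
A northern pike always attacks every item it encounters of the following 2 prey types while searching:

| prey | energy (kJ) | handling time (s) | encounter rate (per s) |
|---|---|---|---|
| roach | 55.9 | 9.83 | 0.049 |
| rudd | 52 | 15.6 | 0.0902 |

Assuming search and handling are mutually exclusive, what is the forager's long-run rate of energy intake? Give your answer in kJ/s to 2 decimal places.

R = (0.049×55.9 + 0.0902×52) / (1 + 0.049×9.83 + 0.0902×15.6) = 7.43/2.889 = 2.572 kJ/s.

2.57 kJ/s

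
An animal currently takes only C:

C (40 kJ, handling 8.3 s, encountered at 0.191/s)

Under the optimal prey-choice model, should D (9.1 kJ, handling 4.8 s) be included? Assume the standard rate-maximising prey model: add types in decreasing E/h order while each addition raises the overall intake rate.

On C alone, R = ΣλE/(1+Σλh) = 7.64/2.585 = 2.955 kJ/s.
Profitability of D: 9.1/4.8 = 1.896 kJ/s.
1.896 < 2.955, so adding D would lower the average — exclude it.

No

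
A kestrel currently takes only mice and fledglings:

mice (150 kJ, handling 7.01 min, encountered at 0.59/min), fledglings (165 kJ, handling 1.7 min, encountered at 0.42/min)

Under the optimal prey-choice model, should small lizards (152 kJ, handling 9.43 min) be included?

Intake rate on the current diet: R = (0.59×150 + 0.42×165) / (1 + 0.59×7.01 + 0.42×1.7) = 157.8/5.85 = 26.97 kJ/min.
small lizards: E/h = 152/9.43 = 16.12 kJ/min.
Since 16.12 < R, time spent handling small lizards is better spent searching.

No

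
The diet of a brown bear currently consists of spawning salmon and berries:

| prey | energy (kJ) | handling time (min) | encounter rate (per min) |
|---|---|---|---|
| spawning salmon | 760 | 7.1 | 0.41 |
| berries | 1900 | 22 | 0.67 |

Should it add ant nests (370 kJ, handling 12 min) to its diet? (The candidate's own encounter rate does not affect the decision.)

No

Intake rate on the current diet: R = (0.41×760 + 0.67×1900) / (1 + 0.41×7.1 + 0.67×22) = 1585/18.65 = 84.96 kJ/min.
ant nests: E/h = 370/12 = 30.83 kJ/min.
Since 30.83 < R, time spent handling ant nests is better spent searching.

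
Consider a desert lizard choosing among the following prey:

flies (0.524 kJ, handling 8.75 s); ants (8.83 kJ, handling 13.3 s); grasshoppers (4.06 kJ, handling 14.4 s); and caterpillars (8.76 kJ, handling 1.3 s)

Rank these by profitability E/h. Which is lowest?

flies

In descending order of E/h:
caterpillars: 8.76/1.3 = 6.74 kJ/s
ants: 8.83/13.3 = 0.664 kJ/s
grasshoppers: 4.06/14.4 = 0.282 kJ/s
flies: 0.524/8.75 = 0.0599 kJ/s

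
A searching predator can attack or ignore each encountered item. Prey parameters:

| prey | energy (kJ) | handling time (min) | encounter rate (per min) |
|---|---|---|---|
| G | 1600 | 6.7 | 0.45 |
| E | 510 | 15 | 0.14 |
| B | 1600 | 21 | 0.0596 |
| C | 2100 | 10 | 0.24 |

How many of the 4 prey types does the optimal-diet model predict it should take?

2

E/h in descending order: G 239, C 210, B 76.2, E 34 kJ/min. The optimal diet is the largest prefix of this list for which every included type satisfies E_i/h_i > R on the types above it.
Rate on top 1: 179.3. C: 210 > 179.3 → include.
Rate on top 2: 190.8. B: 76.2 < 190.8 → exclude; stop.
Optimal diet: G, C — 2 of 4 types.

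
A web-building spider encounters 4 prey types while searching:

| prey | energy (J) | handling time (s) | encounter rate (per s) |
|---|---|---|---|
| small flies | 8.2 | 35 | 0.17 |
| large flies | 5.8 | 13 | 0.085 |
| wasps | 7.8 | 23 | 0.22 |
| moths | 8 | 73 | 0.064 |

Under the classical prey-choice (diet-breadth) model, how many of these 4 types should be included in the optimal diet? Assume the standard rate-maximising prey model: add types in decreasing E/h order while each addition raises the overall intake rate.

Rank by E/h (J/s): large flies 0.446, wasps 0.339, small flies 0.234, moths 0.11. Include each in turn until the next type's E/h falls below the running intake rate.
Rate on top 1: 0.2342. wasps: 0.339 > 0.2342 → include.
Rate on top 2: 0.3083. small flies: 0.234 < 0.3083 → exclude; stop.
Optimal diet: large flies, wasps — 2 of 4 types.

2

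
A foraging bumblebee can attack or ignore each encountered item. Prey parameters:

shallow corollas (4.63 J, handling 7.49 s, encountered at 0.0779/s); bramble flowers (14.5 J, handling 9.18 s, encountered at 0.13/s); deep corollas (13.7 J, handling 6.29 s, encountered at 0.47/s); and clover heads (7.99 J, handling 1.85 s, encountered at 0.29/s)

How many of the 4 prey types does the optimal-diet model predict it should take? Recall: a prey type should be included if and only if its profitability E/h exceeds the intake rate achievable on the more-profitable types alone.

2

Rank by E/h (J/s): clover heads 4.32, deep corollas 2.18, bramble flowers 1.58, shallow corollas 0.618. Include each in turn until the next type's E/h falls below the running intake rate.
Rate on top 1: 1.508. deep corollas: 2.18 > 1.508 → include.
Rate on top 2: 1.949. bramble flowers: 1.58 < 1.949 → exclude; stop.
Optimal diet: clover heads, deep corollas — 2 of 4 types.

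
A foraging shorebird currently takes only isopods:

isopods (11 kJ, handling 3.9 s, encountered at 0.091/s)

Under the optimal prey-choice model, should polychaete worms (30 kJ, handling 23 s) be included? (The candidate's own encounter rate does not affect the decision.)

Current rate: (0.091×11)/(1 + 0.091×3.9) = 0.7388 kJ/s.
polychaete worms: E/h = 30/23 = 1.304 kJ/s.
1.304 > 0.7388, so adding polychaete worms raises the average — include it.

Yes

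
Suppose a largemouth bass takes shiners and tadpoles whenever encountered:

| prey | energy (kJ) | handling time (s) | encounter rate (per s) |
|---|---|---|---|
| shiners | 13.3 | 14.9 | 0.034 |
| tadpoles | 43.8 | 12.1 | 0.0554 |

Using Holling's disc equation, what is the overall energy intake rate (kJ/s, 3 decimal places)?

Energy encountered per unit search time: 0.034×13.3 + 0.0554×43.8 = 2.879 kJ/s.
Handling time per unit search time: 0.034×14.9 + 0.0554×12.1 = 1.177.
Rate = 2.879/(1 + 1.177) = 1.322 kJ/s.

1.322 kJ/s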